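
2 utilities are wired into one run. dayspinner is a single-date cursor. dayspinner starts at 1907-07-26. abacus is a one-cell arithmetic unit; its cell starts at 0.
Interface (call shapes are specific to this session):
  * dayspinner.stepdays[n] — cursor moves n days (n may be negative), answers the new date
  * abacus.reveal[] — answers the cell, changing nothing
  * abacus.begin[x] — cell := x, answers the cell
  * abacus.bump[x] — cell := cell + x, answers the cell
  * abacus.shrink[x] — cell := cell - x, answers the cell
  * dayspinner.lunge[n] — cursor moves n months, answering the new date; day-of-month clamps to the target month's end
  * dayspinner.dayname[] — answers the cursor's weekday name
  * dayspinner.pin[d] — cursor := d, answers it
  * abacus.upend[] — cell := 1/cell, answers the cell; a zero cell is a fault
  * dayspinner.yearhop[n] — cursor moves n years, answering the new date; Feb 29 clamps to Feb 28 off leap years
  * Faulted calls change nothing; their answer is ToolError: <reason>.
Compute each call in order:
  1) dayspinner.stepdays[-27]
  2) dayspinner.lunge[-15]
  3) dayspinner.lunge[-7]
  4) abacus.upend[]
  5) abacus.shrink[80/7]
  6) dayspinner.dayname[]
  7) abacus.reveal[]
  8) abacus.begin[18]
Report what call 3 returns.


Answer: 1905-08-29

Derivation:
-> stepdays(n: -27)
<- 1907-06-29
-> lunge(n: -15)
<- 1906-03-29
-> lunge(n: -7)
<- 1905-08-29
-> upend()
<- ToolError: reciprocal of zero
-> shrink(x: 80/7)
<- -80/7
-> dayname()
<- Tuesday
-> reveal()
<- -80/7
-> begin(x: 18)
<- 18


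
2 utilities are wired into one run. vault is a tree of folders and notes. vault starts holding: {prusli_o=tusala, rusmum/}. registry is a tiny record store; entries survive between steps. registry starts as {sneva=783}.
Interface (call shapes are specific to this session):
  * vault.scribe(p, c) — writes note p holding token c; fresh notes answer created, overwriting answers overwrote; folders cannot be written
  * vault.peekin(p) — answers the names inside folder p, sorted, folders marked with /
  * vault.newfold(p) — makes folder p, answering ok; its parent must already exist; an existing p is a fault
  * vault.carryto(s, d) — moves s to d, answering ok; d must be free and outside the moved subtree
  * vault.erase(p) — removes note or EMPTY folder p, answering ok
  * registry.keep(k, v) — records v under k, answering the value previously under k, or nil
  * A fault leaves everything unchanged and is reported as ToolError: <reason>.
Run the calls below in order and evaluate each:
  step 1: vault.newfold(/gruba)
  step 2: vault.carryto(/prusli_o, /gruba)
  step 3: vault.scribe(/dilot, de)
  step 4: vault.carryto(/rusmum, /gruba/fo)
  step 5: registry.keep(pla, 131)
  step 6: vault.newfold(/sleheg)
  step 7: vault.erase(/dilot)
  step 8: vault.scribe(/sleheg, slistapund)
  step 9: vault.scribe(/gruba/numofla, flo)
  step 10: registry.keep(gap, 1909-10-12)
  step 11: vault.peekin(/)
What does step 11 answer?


Answer: [gruba/, prusli_o, sleheg/]

Derivation:
==> vault.newfold(p→/gruba)
<== ok
==> vault.carryto(s→/prusli_o, d→/gruba)
<== ToolError: exists
==> vault.scribe(p→/dilot, c→de)
<== created
==> vault.carryto(s→/rusmum, d→/gruba/fo)
<== ok
==> registry.keep(k→pla, v→131)
<== nil
==> vault.newfold(p→/sleheg)
<== ok
==> vault.erase(p→/dilot)
<== ok
==> vault.scribe(p→/sleheg, c→slistapund)
<== ToolError: is a directory
==> vault.scribe(p→/gruba/numofla, c→flo)
<== created
==> registry.keep(k→gap, v→1909-10-12)
<== nil
==> vault.peekin(p→/)
<== [gruba/, prusli_o, sleheg/]


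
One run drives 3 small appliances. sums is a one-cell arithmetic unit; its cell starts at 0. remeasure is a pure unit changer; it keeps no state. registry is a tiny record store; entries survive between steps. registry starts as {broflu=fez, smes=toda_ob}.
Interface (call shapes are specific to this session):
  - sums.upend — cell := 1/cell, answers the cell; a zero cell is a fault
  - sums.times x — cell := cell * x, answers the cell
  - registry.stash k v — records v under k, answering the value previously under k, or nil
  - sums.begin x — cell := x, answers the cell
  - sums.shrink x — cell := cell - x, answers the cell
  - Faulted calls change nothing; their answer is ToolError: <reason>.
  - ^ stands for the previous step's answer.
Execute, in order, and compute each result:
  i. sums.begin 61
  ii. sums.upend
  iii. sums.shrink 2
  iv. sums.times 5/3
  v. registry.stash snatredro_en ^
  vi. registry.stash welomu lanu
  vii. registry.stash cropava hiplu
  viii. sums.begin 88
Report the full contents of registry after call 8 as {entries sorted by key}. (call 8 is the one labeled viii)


Answer: {broflu=fez, cropava=hiplu, smes=toda_ob, snatredro_en=-605/183, welomu=lanu}

Derivation:
Do: sums.begin[x=61]
See: 61
Do: sums.upend[]
See: 1/61
Do: sums.shrink[x=2]
See: -121/61
Do: sums.times[x=5/3]
See: -605/183
Do: registry.stash[k=snatredro_en; v=^]
See: nil
Do: registry.stash[k=welomu; v=lanu]
See: nil
Do: registry.stash[k=cropava; v=hiplu]
See: nil
Do: sums.begin[x=88]
See: 88


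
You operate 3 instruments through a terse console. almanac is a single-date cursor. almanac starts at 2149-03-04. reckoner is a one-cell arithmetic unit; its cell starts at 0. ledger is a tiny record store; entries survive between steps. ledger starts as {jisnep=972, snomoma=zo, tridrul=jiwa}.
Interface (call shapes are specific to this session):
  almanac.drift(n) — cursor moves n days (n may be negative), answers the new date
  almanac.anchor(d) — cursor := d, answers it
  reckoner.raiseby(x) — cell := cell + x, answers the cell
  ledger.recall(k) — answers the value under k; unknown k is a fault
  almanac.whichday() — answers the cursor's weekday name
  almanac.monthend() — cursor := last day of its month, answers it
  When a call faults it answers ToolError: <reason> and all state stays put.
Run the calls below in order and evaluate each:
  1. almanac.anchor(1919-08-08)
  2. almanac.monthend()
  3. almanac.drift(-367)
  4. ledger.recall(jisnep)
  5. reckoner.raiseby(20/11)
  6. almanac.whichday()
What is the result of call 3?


Answer: 1918-08-29

Derivation:
Using almanac.anchor using d='1919-08-08', and observe 1919-08-08.
I run almanac.monthend, — result: 1919-08-31.
I try almanac.drift using n='-367', and see 1918-08-29.
Next I call ledger.recall using k='jisnep', and get 972.
I use reckoner.raiseby using x='20/11', and get 20/11.
Using almanac.whichday(), and see Thursday.


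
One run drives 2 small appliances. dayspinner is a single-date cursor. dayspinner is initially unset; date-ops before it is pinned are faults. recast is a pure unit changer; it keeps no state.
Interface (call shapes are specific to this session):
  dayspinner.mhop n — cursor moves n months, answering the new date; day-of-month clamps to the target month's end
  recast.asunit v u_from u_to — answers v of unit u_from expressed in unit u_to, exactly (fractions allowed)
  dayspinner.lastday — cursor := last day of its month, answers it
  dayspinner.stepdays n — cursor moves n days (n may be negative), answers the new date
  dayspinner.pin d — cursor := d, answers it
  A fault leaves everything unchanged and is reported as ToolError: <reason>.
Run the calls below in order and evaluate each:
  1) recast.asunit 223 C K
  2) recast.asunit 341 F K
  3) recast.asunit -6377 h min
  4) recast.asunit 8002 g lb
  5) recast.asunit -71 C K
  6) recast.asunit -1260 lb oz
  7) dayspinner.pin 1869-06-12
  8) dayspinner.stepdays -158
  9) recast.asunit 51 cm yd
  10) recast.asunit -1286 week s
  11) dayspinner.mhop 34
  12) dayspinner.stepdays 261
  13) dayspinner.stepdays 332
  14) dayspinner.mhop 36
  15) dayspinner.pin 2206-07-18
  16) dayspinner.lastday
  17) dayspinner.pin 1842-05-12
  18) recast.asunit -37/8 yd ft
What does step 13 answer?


Act: recast.asunit[v=223; u_from=C; u_to=K]
Obs: 9923/20
Act: recast.asunit[v=341; u_from=F; u_to=K]
Obs: 26689/60
Act: recast.asunit[v=-6377; u_from=h; u_to=min]
Obs: -382620
Act: recast.asunit[v=8002; u_from=g; u_to=lb]
Obs: 800200000/45359237
Act: recast.asunit[v=-71; u_from=C; u_to=K]
Obs: 4043/20
Act: recast.asunit[v=-1260; u_from=lb; u_to=oz]
Obs: -20160
Act: dayspinner.pin[d=1869-06-12]
Obs: 1869-06-12
Act: dayspinner.stepdays[n=-158]
Obs: 1869-01-05
Act: recast.asunit[v=51; u_from=cm; u_to=yd]
Obs: 425/762
Act: recast.asunit[v=-1286; u_from=week; u_to=s]
Obs: -777772800
Act: dayspinner.mhop[n=34]
Obs: 1871-11-05
Act: dayspinner.stepdays[n=261]
Obs: 1872-07-23
Act: dayspinner.stepdays[n=332]
Obs: 1873-06-20
Act: dayspinner.mhop[n=36]
Obs: 1876-06-20
Act: dayspinner.pin[d=2206-07-18]
Obs: 2206-07-18
Act: dayspinner.lastday[]
Obs: 2206-07-31
Act: dayspinner.pin[d=1842-05-12]
Obs: 1842-05-12
Act: recast.asunit[v=-37/8; u_from=yd; u_to=ft]
Obs: -111/8

Answer: 1873-06-20


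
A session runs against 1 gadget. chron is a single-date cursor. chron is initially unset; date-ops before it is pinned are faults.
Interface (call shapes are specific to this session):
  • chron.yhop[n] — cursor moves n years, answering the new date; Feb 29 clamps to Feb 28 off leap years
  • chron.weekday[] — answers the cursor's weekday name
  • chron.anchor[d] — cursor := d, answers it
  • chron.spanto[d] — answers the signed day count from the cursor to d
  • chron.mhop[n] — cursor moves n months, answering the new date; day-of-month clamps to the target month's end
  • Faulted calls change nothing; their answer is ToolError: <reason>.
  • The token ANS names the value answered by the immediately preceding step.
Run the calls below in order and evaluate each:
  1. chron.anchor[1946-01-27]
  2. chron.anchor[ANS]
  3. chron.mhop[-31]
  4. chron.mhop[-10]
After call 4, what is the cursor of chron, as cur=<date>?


Answer: cur=1942-08-27

Derivation:
% 1. chron.anchor(d=1946-01-27) : 1946-01-27
% 2. chron.anchor(d=ANS) : 1946-01-27
% 3. chron.mhop(n=-31) : 1943-06-27
% 4. chron.mhop(n=-10) : 1942-08-27


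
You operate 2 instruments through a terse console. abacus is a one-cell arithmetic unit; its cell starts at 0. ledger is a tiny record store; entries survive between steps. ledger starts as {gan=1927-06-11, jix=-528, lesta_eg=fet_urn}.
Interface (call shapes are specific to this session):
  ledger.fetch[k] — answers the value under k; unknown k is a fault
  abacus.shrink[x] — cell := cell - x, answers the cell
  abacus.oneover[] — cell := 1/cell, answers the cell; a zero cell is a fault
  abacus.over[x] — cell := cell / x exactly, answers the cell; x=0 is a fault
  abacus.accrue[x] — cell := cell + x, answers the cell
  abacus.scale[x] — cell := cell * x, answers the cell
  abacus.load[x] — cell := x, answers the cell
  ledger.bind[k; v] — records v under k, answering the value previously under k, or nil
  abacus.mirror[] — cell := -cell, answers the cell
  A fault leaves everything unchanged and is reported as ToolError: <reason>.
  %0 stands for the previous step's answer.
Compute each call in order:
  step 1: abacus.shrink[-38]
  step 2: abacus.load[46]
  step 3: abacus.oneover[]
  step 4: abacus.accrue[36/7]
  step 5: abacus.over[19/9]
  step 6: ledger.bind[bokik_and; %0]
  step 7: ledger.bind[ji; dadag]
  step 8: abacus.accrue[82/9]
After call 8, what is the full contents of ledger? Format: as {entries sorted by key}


Answer: {bokik_and=14967/6118, gan=1927-06-11, ji=dadag, jix=-528, lesta_eg=fet_urn}

Derivation:
;; abacus.shrink(x='-38') -> 38
;; abacus.load(x='46') -> 46
;; abacus.oneover() -> 1/46
;; abacus.accrue(x='36/7') -> 1663/322
;; abacus.over(x='19/9') -> 14967/6118
;; ledger.bind(k='bokik_and', v='%0') -> nil
;; ledger.bind(k='ji', v='dadag') -> nil
;; abacus.accrue(x='82/9') -> 636379/55062


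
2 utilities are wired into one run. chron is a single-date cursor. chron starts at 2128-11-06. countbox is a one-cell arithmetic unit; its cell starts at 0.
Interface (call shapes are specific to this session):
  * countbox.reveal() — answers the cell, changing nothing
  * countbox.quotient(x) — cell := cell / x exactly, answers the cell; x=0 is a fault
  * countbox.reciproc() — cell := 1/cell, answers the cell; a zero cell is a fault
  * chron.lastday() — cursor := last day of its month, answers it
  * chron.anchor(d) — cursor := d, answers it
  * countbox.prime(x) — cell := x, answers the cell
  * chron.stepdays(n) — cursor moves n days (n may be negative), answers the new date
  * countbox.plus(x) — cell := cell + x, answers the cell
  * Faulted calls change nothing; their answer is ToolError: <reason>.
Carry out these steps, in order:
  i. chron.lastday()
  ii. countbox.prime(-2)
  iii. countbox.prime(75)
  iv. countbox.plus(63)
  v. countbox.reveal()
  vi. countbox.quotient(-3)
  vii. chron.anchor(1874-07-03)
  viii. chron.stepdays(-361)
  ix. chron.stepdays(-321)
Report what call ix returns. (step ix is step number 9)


Answer: 1872-08-20

Derivation:
% lastday
= 2128-11-30
% prime -2
= -2
% prime 75
= 75
% plus 63
= 138
% reveal
= 138
% quotient -3
= -46
% anchor 1874-07-03
= 1874-07-03
% stepdays -361
= 1873-07-07
% stepdays -321
= 1872-08-20


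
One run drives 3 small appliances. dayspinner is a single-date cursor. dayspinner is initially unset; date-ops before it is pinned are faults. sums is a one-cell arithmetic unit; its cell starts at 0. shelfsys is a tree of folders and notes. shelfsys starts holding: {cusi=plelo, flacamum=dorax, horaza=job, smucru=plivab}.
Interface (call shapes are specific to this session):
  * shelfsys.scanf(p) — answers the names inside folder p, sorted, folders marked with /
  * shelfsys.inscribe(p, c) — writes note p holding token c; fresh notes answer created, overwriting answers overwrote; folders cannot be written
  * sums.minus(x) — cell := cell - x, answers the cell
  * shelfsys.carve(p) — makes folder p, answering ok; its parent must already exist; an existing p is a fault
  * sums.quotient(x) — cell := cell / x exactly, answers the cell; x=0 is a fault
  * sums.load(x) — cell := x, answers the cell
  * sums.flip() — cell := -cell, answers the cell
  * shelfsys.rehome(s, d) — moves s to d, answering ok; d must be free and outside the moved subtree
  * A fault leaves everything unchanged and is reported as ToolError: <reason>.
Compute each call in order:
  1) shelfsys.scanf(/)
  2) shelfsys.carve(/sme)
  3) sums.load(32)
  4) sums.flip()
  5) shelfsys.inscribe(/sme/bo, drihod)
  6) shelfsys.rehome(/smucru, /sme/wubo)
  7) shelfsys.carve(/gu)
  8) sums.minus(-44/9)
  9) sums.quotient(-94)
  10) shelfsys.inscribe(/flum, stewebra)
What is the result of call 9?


Do: scanf[/]
See: [cusi, flacamum, horaza, smucru]
Do: carve[/sme]
See: ok
Do: load[32]
See: 32
Do: flip[]
See: -32
Do: inscribe[/sme/bo; drihod]
See: created
Do: rehome[/smucru; /sme/wubo]
See: ok
Do: carve[/gu]
See: ok
Do: minus[-44/9]
See: -244/9
Do: quotient[-94]
See: 122/423
Do: inscribe[/flum; stewebra]
See: created

Answer: 122/423


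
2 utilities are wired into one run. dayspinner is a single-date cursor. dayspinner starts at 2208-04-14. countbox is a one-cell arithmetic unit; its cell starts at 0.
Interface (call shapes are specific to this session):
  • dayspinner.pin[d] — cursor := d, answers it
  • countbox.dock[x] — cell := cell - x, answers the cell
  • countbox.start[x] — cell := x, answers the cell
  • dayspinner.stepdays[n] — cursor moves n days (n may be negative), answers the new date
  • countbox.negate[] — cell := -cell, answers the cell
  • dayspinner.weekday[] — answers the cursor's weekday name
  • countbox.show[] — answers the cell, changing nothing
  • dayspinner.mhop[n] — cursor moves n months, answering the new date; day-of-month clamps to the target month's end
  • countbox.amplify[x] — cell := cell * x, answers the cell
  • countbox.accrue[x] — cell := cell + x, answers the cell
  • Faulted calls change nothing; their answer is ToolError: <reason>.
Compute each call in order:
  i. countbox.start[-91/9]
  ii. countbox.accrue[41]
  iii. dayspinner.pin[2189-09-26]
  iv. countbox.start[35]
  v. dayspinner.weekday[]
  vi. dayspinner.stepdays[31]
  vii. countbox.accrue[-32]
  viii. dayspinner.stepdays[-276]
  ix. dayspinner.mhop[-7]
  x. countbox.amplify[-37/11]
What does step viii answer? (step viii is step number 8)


>> countbox.start(x: -91/9)
<< -91/9
>> countbox.accrue(x: 41)
<< 278/9
>> dayspinner.pin(d: 2189-09-26)
<< 2189-09-26
>> countbox.start(x: 35)
<< 35
>> dayspinner.weekday()
<< Saturday
>> dayspinner.stepdays(n: 31)
<< 2189-10-27
>> countbox.accrue(x: -32)
<< 3
>> dayspinner.stepdays(n: -276)
<< 2189-01-24
>> dayspinner.mhop(n: -7)
<< 2188-06-24
>> countbox.amplify(x: -37/11)
<< -111/11

Answer: 2189-01-24


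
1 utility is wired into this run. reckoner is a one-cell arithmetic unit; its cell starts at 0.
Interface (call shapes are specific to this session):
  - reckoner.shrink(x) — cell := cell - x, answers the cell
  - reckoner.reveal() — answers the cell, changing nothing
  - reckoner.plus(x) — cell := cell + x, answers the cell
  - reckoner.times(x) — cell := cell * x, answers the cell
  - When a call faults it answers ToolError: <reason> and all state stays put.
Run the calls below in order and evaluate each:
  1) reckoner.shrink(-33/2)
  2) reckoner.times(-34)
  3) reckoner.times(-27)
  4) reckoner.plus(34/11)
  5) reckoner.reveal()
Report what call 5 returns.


Then shrink on -33/2, which returns 33/2.
I call times on -34, — result: -561.
I run times on -27, which returns 15147.
Using plus on 34/11, and see 166651/11.
I try reveal(), and observe 166651/11.

Answer: 166651/11


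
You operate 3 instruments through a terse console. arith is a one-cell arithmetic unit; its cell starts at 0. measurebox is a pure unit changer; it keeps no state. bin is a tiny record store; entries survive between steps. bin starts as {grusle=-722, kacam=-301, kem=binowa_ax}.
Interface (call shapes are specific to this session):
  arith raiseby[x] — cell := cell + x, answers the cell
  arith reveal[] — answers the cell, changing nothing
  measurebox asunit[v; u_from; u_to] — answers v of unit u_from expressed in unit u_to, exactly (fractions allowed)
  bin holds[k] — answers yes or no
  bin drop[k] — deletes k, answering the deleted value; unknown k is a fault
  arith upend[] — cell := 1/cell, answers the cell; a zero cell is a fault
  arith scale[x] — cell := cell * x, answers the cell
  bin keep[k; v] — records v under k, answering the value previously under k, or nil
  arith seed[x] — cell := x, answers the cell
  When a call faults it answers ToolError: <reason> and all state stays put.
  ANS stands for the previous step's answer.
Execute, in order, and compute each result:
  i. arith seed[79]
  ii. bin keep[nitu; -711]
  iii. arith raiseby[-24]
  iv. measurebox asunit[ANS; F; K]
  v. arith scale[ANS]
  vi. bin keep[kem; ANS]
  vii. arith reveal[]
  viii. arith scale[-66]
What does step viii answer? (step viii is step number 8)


Answer: -6227507/6

Derivation:
Step: arith seed[x: 79]
Result: 79
Step: bin keep[k: nitu; v: -711]
Result: nil
Step: arith raiseby[x: -24]
Result: 55
Step: measurebox asunit[v: ANS; u_from: F; u_to: K]
Result: 51467/180
Step: arith scale[x: ANS]
Result: 566137/36
Step: bin keep[k: kem; v: ANS]
Result: binowa_ax
Step: arith reveal[]
Result: 566137/36
Step: arith scale[x: -66]
Result: -6227507/6


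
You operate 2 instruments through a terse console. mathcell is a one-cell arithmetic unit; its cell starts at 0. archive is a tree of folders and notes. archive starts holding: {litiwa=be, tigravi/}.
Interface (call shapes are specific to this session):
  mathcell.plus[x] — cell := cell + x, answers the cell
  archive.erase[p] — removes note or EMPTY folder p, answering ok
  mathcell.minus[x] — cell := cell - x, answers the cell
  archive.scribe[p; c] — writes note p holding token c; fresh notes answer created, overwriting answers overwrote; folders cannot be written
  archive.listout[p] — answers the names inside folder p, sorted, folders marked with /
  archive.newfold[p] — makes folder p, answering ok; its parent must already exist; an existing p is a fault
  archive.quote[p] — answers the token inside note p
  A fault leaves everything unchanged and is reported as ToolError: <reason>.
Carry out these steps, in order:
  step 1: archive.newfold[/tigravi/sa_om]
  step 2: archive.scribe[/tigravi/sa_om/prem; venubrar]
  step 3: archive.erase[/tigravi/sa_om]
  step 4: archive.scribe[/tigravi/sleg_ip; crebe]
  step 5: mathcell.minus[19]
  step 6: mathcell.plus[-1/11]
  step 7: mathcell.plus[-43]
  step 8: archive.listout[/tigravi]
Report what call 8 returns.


I invoke newfold using p→/tigravi/sa_om, and see ok.
I run scribe using p→/tigravi/sa_om/prem, c→venubrar: created.
Using erase using p→/tigravi/sa_om, — result: ToolError: not empty.
I call scribe using p→/tigravi/sleg_ip, c→crebe, — result: created.
I invoke minus using x→19, giving -19.
I call plus using x→-1/11, → -210/11.
Invoking plus using x→-43, which returns -683/11.
I call listout using p→/tigravi, → [sa_om/, sleg_ip].

Answer: [sa_om/, sleg_ip]


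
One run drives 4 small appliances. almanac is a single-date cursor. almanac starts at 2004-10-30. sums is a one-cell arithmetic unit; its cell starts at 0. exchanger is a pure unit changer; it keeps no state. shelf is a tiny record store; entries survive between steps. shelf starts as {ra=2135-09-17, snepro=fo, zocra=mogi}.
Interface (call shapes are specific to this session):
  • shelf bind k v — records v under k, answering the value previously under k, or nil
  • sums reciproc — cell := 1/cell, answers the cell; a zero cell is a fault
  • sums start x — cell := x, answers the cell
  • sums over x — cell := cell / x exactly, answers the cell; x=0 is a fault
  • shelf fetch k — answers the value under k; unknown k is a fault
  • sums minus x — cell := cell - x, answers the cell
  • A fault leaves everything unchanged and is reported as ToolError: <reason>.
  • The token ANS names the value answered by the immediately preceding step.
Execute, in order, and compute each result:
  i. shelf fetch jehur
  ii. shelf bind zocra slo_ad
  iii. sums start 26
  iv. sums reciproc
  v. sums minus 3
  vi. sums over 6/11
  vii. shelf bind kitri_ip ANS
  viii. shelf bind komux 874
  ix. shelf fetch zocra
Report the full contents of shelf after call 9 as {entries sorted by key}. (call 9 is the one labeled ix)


Answer: {kitri_ip=-847/156, komux=874, ra=2135-09-17, snepro=fo, zocra=slo_ad}

Derivation:
// 1. shelf fetch(k='jehur') ~> ToolError: no such key jehur
// 2. shelf bind(k='zocra', v='slo_ad') ~> mogi
// 3. sums start(x='26') ~> 26
// 4. sums reciproc() ~> 1/26
// 5. sums minus(x='3') ~> -77/26
// 6. sums over(x='6/11') ~> -847/156
// 7. shelf bind(k='kitri_ip', v='ANS') ~> nil
// 8. shelf bind(k='komux', v='874') ~> nil
// 9. shelf fetch(k='zocra') ~> slo_ad


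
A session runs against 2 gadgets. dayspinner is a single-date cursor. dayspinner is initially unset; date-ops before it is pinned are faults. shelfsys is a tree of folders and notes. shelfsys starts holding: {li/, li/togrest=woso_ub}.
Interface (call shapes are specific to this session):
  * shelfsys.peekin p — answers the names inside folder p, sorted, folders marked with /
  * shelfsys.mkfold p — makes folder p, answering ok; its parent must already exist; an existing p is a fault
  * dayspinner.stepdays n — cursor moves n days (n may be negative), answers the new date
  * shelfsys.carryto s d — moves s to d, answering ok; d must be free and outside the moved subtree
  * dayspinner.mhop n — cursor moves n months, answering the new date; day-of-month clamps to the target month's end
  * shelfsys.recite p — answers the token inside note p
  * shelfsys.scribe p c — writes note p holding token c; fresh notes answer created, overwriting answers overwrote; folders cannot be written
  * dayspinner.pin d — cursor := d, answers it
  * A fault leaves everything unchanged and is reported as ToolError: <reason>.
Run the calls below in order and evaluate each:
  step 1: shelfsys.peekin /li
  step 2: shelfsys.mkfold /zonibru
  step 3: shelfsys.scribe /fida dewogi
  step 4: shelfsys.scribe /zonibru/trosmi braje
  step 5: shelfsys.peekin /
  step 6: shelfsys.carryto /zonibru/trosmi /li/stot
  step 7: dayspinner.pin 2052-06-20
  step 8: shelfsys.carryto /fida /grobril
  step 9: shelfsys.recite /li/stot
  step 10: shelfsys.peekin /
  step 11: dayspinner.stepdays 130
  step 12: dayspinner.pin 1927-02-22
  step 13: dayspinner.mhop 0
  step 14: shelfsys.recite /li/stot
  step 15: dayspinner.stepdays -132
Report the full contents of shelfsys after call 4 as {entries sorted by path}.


Answer: {fida=dewogi, li/, li/togrest=woso_ub, zonibru/, zonibru/trosmi=braje}

Derivation:
I use shelfsys.peekin passing p: /li, and get [togrest].
Next I call shelfsys.mkfold passing p: /zonibru, — result: ok.
I use shelfsys.scribe passing p: /fida, c: dewogi: created.
I run shelfsys.scribe passing p: /zonibru/trosmi, c: braje, — result: created.
Invoking shelfsys.peekin passing p: /, and observe [fida, li/, zonibru/].
Using shelfsys.carryto passing s: /zonibru/trosmi, d: /li/stot, which returns ok.
Next I call dayspinner.pin passing d: 2052-06-20, and see 2052-06-20.
Next I call shelfsys.carryto passing s: /fida, d: /grobril, giving ok.
Using shelfsys.recite passing p: /li/stot, and get braje.
Calling shelfsys.peekin passing p: /, giving [grobril, li/, zonibru/].
I invoke dayspinner.stepdays passing n: 130, and observe 2052-10-28.
Using dayspinner.pin passing d: 1927-02-22, and get 1927-02-22.
I invoke dayspinner.mhop passing n: 0: 1927-02-22.
I try shelfsys.recite passing p: /li/stot, and observe braje.
I run dayspinner.stepdays passing n: -132, and observe 1926-10-13.


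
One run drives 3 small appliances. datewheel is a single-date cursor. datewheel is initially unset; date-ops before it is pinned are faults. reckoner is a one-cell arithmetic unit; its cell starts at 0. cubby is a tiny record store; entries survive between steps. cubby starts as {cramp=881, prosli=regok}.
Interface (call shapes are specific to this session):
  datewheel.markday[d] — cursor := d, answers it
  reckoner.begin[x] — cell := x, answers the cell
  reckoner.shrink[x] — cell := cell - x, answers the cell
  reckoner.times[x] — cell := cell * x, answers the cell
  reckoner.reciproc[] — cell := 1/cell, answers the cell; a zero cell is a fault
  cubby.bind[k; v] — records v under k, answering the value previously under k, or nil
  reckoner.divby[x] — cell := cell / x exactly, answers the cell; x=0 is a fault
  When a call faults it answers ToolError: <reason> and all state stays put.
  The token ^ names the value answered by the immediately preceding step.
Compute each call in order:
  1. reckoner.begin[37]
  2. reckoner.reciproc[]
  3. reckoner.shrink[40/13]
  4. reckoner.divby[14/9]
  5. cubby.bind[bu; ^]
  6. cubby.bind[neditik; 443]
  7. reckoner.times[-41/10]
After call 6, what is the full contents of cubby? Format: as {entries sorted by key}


Answer: {bu=-13203/6734, cramp=881, neditik=443, prosli=regok}

Derivation:
→ begin(x→37)
← 37
→ reciproc()
← 1/37
→ shrink(x→40/13)
← -1467/481
→ divby(x→14/9)
← -13203/6734
→ bind(k→bu, v→^)
← nil
→ bind(k→neditik, v→443)
← nil
→ times(x→-41/10)
← 541323/67340


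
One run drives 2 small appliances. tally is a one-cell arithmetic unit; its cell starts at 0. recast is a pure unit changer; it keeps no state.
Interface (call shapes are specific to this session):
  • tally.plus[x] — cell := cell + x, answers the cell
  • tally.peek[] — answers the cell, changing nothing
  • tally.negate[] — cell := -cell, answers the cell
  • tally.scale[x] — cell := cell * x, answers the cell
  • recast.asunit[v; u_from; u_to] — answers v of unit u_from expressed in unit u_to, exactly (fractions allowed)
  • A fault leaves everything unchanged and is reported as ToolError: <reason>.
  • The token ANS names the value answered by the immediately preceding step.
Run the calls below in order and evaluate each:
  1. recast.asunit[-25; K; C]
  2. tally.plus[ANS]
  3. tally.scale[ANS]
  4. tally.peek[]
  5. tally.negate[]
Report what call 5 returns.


// 1. recast.asunit(-25, K, C) == -5963/20
// 2. tally.plus(ANS) == -5963/20
// 3. tally.scale(ANS) == 35557369/400
// 4. tally.peek() == 35557369/400
// 5. tally.negate() == -35557369/400

Answer: -35557369/400


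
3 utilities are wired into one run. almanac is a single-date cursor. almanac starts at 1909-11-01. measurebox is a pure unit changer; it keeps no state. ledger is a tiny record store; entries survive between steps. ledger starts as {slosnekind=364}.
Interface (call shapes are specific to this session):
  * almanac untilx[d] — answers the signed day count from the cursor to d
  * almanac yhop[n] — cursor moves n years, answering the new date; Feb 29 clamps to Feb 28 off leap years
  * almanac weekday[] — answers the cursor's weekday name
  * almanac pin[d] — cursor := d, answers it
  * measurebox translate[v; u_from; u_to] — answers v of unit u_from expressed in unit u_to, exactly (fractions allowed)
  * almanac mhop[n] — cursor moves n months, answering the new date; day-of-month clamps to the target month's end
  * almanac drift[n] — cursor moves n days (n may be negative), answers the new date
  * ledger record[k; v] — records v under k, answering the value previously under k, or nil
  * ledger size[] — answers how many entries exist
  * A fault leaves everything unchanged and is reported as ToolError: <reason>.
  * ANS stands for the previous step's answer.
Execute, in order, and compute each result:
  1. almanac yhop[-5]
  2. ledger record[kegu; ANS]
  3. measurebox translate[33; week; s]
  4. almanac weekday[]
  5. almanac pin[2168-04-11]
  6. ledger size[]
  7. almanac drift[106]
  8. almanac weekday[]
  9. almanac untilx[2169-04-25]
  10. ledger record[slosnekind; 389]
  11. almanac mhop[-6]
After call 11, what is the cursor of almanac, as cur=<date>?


Answer: cur=2168-01-26

Derivation:
Act: almanac yhop[n='-5']
Obs: 1904-11-01
Act: ledger record[k='kegu'; v='ANS']
Obs: nil
Act: measurebox translate[v='33'; u_from='week'; u_to='s']
Obs: 19958400
Act: almanac weekday[]
Obs: Tuesday
Act: almanac pin[d='2168-04-11']
Obs: 2168-04-11
Act: ledger size[]
Obs: 2
Act: almanac drift[n='106']
Obs: 2168-07-26
Act: almanac weekday[]
Obs: Tuesday
Act: almanac untilx[d='2169-04-25']
Obs: 273
Act: ledger record[k='slosnekind'; v='389']
Obs: 364
Act: almanac mhop[n='-6']
Obs: 2168-01-26


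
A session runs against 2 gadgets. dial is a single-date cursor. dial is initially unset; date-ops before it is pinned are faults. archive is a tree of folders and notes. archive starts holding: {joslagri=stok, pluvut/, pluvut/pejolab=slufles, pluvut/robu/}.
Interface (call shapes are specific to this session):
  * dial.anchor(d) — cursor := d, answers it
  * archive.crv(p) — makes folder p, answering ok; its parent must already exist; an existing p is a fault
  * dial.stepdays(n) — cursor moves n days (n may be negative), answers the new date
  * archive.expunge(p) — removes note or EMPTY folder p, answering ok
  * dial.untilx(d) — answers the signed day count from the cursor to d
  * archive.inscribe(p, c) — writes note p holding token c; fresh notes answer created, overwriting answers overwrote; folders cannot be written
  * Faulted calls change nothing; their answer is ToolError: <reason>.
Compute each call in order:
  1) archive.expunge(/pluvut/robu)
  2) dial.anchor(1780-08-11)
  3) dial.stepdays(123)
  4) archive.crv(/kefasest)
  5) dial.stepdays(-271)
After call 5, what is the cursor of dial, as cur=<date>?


Answer: cur=1780-03-16

Derivation:
;; 1. archive.expunge(p=/pluvut/robu) ~> ok
;; 2. dial.anchor(d=1780-08-11) ~> 1780-08-11
;; 3. dial.stepdays(n=123) ~> 1780-12-12
;; 4. archive.crv(p=/kefasest) ~> ok
;; 5. dial.stepdays(n=-271) ~> 1780-03-16


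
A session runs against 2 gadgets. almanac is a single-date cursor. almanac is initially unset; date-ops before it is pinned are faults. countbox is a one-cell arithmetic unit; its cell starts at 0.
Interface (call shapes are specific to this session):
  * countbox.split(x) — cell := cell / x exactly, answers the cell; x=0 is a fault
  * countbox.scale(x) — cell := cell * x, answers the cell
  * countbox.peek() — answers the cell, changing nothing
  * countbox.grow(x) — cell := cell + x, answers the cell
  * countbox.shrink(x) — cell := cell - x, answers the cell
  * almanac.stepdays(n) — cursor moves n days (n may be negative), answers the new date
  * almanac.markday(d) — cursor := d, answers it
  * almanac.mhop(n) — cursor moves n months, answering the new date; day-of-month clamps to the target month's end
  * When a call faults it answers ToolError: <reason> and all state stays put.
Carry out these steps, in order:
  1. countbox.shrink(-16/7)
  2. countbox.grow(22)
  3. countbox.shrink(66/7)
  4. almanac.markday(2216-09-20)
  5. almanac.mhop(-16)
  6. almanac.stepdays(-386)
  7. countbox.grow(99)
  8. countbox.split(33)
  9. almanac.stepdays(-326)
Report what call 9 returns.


Answer: 2213-06-07

Derivation:
> countbox.shrink -16/7
[out] 16/7
> countbox.grow 22
[out] 170/7
> countbox.shrink 66/7
[out] 104/7
> almanac.markday 2216-09-20
[out] 2216-09-20
> almanac.mhop -16
[out] 2215-05-20
> almanac.stepdays -386
[out] 2214-04-29
> countbox.grow 99
[out] 797/7
> countbox.split 33
[out] 797/231
> almanac.stepdays -326
[out] 2213-06-07


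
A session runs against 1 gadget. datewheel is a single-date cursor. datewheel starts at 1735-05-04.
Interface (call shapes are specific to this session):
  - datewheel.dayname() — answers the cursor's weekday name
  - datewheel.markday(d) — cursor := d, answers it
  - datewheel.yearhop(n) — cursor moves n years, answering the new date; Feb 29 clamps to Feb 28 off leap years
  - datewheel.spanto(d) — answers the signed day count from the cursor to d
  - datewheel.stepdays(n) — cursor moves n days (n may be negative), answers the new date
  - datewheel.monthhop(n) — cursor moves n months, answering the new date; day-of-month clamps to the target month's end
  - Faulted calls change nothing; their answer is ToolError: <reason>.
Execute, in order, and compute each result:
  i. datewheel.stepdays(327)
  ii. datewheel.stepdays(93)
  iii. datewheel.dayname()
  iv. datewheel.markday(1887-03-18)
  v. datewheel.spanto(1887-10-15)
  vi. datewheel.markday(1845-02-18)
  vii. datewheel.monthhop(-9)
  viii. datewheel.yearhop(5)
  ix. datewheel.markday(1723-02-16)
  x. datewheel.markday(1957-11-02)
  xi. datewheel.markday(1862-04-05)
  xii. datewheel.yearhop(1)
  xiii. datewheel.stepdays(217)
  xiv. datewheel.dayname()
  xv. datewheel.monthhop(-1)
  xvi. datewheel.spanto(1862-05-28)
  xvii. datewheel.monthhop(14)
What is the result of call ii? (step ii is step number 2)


! 1. stepdays(n→327) ~> 1736-03-26
! 2. stepdays(n→93) ~> 1736-06-27
! 3. dayname() ~> Wednesday
! 4. markday(d→1887-03-18) ~> 1887-03-18
! 5. spanto(d→1887-10-15) ~> 211
! 6. markday(d→1845-02-18) ~> 1845-02-18
! 7. monthhop(n→-9) ~> 1844-05-18
! 8. yearhop(n→5) ~> 1849-05-18
! 9. markday(d→1723-02-16) ~> 1723-02-16
! 10. markday(d→1957-11-02) ~> 1957-11-02
! 11. markday(d→1862-04-05) ~> 1862-04-05
! 12. yearhop(n→1) ~> 1863-04-05
! 13. stepdays(n→217) ~> 1863-11-08
! 14. dayname() ~> Sunday
! 15. monthhop(n→-1) ~> 1863-10-08
! 16. spanto(d→1862-05-28) ~> -498
! 17. monthhop(n→14) ~> 1864-12-08

Answer: 1736-06-27


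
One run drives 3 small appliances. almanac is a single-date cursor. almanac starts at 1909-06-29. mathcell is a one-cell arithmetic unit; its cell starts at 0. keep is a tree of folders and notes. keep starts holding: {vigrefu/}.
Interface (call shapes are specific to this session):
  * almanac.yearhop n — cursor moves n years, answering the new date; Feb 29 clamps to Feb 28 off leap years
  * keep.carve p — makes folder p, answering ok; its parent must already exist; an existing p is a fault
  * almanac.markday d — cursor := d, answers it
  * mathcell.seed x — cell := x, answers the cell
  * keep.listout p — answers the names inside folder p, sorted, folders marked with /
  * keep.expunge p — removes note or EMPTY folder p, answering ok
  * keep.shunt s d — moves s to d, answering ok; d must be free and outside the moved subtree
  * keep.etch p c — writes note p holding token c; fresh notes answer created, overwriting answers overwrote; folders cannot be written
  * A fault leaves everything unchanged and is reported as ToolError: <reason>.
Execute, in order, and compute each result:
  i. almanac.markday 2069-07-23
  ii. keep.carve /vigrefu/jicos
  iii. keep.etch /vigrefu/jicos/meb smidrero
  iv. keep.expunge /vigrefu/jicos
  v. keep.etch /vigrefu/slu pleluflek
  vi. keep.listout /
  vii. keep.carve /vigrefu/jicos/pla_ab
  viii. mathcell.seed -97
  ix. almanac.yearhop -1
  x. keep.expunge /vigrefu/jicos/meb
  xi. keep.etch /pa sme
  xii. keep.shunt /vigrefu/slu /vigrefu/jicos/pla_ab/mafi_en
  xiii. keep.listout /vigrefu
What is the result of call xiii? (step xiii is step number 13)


> markday d→2069-07-23
  2069-07-23
> carve p→/vigrefu/jicos
  ok
> etch p→/vigrefu/jicos/meb c→smidrero
  created
> expunge p→/vigrefu/jicos
  ToolError: not empty
> etch p→/vigrefu/slu c→pleluflek
  created
> listout p→/
  [vigrefu/]
> carve p→/vigrefu/jicos/pla_ab
  ok
> seed x→-97
  -97
> yearhop n→-1
  2068-07-23
> expunge p→/vigrefu/jicos/meb
  ok
> etch p→/pa c→sme
  created
> shunt s→/vigrefu/slu d→/vigrefu/jicos/pla_ab/mafi_en
  ok
> listout p→/vigrefu
  [jicos/]

Answer: [jicos/]


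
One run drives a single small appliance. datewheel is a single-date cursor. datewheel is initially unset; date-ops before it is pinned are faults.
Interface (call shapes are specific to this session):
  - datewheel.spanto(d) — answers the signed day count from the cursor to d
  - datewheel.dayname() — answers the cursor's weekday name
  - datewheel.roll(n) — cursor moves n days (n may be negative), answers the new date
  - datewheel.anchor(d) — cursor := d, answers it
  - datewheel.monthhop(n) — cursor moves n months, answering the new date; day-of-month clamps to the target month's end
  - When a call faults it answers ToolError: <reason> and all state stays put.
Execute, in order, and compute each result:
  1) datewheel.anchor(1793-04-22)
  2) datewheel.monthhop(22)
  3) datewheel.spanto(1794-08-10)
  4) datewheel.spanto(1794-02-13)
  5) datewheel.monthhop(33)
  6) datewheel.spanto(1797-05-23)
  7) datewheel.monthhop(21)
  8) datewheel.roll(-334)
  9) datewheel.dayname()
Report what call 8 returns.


% 1. anchor(1793-04-22) => 1793-04-22
% 2. monthhop(22) => 1795-02-22
% 3. spanto(1794-08-10) => -196
% 4. spanto(1794-02-13) => -374
% 5. monthhop(33) => 1797-11-22
% 6. spanto(1797-05-23) => -183
% 7. monthhop(21) => 1799-08-22
% 8. roll(-334) => 1798-09-22
% 9. dayname() => Saturday

Answer: 1798-09-22


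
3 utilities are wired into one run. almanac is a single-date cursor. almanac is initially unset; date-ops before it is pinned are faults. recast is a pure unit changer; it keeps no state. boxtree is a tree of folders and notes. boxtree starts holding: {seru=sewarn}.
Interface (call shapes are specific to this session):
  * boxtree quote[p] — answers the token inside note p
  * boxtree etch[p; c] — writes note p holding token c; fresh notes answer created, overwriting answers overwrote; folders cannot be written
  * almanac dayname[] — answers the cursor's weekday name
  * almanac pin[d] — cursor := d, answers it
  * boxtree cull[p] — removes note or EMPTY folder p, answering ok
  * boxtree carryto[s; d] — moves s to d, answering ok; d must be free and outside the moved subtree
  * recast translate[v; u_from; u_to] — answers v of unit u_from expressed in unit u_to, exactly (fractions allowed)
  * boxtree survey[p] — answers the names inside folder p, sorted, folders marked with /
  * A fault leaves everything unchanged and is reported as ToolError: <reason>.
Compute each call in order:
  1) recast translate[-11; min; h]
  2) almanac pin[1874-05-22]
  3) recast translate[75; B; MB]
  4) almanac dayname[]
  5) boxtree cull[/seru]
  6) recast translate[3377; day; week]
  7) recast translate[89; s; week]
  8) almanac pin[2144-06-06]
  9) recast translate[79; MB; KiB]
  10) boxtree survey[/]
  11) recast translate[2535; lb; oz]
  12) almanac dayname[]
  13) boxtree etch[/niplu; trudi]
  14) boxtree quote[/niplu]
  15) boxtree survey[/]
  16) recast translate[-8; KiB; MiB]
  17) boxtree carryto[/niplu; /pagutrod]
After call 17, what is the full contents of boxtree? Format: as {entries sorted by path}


Now I run recast translate on -11, min, h: -11/60.
I try almanac pin on 1874-05-22: 1874-05-22.
Next I call recast translate on 75, B, MB, giving 3/40000.
Then almanac dayname(), and see Friday.
Now I run boxtree cull on /seru, → ok.
I invoke recast translate on 3377, day, week, yielding 3377/7.
I invoke recast translate on 89, s, week, — result: 89/604800.
I call almanac pin on 2144-06-06, yielding 2144-06-06.
Then recast translate on 79, MB, KiB, and see 1234375/16.
I invoke boxtree survey on /: [].
Next I call recast translate on 2535, lb, oz, which returns 40560.
Then almanac dayname, which returns Saturday.
I run boxtree etch on /niplu, trudi, → created.
I use boxtree quote on /niplu, and see trudi.
I call boxtree survey on /, yielding [niplu].
Calling recast translate on -8, KiB, MiB, → -1/128.
I run boxtree carryto on /niplu, /pagutrod, — result: ok.

Answer: {pagutrod=trudi}
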